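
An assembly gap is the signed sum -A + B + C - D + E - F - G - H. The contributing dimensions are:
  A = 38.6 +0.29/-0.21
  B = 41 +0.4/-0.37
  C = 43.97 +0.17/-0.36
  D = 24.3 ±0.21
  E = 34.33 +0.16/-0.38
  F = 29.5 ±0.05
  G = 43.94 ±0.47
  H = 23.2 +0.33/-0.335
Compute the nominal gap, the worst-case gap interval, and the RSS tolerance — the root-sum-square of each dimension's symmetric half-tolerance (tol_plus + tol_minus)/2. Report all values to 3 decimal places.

Stack each dimension's contribution:
  -A: nom -38.600 → Σnom=-38.600; wc +0.210/-0.290 → slack +0.210/-0.290; half-tol=0.250, Σhalf²=0.062500
  +B: nom +41.000 → Σnom=2.400; wc +0.400/-0.370 → slack +0.610/-0.660; half-tol=0.385, Σhalf²=0.210725
  +C: nom +43.970 → Σnom=46.370; wc +0.170/-0.360 → slack +0.780/-1.020; half-tol=0.265, Σhalf²=0.280950
  -D: nom -24.300 → Σnom=22.070; wc +0.210/-0.210 → slack +0.990/-1.230; half-tol=0.210, Σhalf²=0.325050
  +E: nom +34.330 → Σnom=56.400; wc +0.160/-0.380 → slack +1.150/-1.610; half-tol=0.270, Σhalf²=0.397950
  -F: nom -29.500 → Σnom=26.900; wc +0.050/-0.050 → slack +1.200/-1.660; half-tol=0.050, Σhalf²=0.400450
  -G: nom -43.940 → Σnom=-17.040; wc +0.470/-0.470 → slack +1.670/-2.130; half-tol=0.470, Σhalf²=0.621350
  -H: nom -23.200 → Σnom=-40.240; wc +0.335/-0.330 → slack +2.005/-2.460; half-tol=0.333, Σhalf²=0.731906
Nominal = -40.240. Worst-case = [-40.240 - 2.460, -40.240 + 2.005] = [-42.700, -38.235]. RSS = √0.731906 = 0.856.

nominal=-40.240 wc=[-42.700,-38.235] rss=0.856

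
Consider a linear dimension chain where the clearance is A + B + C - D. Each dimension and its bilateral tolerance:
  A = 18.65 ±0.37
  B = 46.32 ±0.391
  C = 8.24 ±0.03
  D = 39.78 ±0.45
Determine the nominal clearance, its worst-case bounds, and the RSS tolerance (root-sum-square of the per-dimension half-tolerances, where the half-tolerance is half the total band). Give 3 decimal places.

nominal=33.430 wc=[32.189,34.671] rss=0.702

Stack each dimension's contribution:
  +A: nom +18.650 → Σnom=18.650; wc +0.370/-0.370 → slack +0.370/-0.370; half-tol=0.370, Σhalf²=0.136900
  +B: nom +46.320 → Σnom=64.970; wc +0.391/-0.391 → slack +0.761/-0.761; half-tol=0.391, Σhalf²=0.289781
  +C: nom +8.240 → Σnom=73.210; wc +0.030/-0.030 → slack +0.791/-0.791; half-tol=0.030, Σhalf²=0.290681
  -D: nom -39.780 → Σnom=33.430; wc +0.450/-0.450 → slack +1.241/-1.241; half-tol=0.450, Σhalf²=0.493181
Nominal = 33.430. Worst-case = [33.430 - 1.241, 33.430 + 1.241] = [32.189, 34.671]. RSS = √0.493181 = 0.702.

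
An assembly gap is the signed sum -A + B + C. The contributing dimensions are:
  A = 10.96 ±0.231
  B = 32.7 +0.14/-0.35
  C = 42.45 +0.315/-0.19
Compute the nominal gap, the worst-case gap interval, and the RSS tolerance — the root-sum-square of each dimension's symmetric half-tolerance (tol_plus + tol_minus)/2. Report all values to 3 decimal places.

nominal=64.190 wc=[63.419,64.876] rss=0.421

Stack each dimension's contribution:
  -A: nom -10.960 → Σnom=-10.960; wc +0.231/-0.231 → slack +0.231/-0.231; half-tol=0.231, Σhalf²=0.053361
  +B: nom +32.700 → Σnom=21.740; wc +0.140/-0.350 → slack +0.371/-0.581; half-tol=0.245, Σhalf²=0.113386
  +C: nom +42.450 → Σnom=64.190; wc +0.315/-0.190 → slack +0.686/-0.771; half-tol=0.253, Σhalf²=0.177142
Nominal = 64.190. Worst-case = [64.190 - 0.771, 64.190 + 0.686] = [63.419, 64.876]. RSS = √0.177142 = 0.421.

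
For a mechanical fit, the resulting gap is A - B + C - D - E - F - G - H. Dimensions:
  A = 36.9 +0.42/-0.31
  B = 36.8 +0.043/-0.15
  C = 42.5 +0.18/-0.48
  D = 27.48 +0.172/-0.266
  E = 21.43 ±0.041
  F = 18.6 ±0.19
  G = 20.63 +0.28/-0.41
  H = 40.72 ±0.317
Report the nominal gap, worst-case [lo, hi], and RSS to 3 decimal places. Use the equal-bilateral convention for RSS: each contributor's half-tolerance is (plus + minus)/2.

nominal=-86.260 wc=[-88.093,-84.286] rss=0.746

Stack each dimension's contribution:
  +A: nom +36.900 → Σnom=36.900; wc +0.420/-0.310 → slack +0.420/-0.310; half-tol=0.365, Σhalf²=0.133225
  -B: nom -36.800 → Σnom=0.100; wc +0.150/-0.043 → slack +0.570/-0.353; half-tol=0.097, Σhalf²=0.142537
  +C: nom +42.500 → Σnom=42.600; wc +0.180/-0.480 → slack +0.750/-0.833; half-tol=0.330, Σhalf²=0.251437
  -D: nom -27.480 → Σnom=15.120; wc +0.266/-0.172 → slack +1.016/-1.005; half-tol=0.219, Σhalf²=0.299398
  -E: nom -21.430 → Σnom=-6.310; wc +0.041/-0.041 → slack +1.057/-1.046; half-tol=0.041, Σhalf²=0.301079
  -F: nom -18.600 → Σnom=-24.910; wc +0.190/-0.190 → slack +1.247/-1.236; half-tol=0.190, Σhalf²=0.337179
  -G: nom -20.630 → Σnom=-45.540; wc +0.410/-0.280 → slack +1.657/-1.516; half-tol=0.345, Σhalf²=0.456204
  -H: nom -40.720 → Σnom=-86.260; wc +0.317/-0.317 → slack +1.974/-1.833; half-tol=0.317, Σhalf²=0.556693
Nominal = -86.260. Worst-case = [-86.260 - 1.833, -86.260 + 1.974] = [-88.093, -84.286]. RSS = √0.556693 = 0.746.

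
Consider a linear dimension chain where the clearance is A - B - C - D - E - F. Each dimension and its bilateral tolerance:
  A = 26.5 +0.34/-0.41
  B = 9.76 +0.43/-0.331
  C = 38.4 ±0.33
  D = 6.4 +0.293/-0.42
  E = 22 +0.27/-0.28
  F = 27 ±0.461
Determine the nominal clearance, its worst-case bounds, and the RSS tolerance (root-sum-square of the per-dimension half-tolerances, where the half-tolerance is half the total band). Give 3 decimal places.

Stack each dimension's contribution:
  +A: nom +26.500 → Σnom=26.500; wc +0.340/-0.410 → slack +0.340/-0.410; half-tol=0.375, Σhalf²=0.140625
  -B: nom -9.760 → Σnom=16.740; wc +0.331/-0.430 → slack +0.671/-0.840; half-tol=0.381, Σhalf²=0.285405
  -C: nom -38.400 → Σnom=-21.660; wc +0.330/-0.330 → slack +1.001/-1.170; half-tol=0.330, Σhalf²=0.394305
  -D: nom -6.400 → Σnom=-28.060; wc +0.420/-0.293 → slack +1.421/-1.463; half-tol=0.356, Σhalf²=0.521397
  -E: nom -22.000 → Σnom=-50.060; wc +0.280/-0.270 → slack +1.701/-1.733; half-tol=0.275, Σhalf²=0.597023
  -F: nom -27.000 → Σnom=-77.060; wc +0.461/-0.461 → slack +2.162/-2.194; half-tol=0.461, Σhalf²=0.809543
Nominal = -77.060. Worst-case = [-77.060 - 2.194, -77.060 + 2.162] = [-79.254, -74.898]. RSS = √0.809543 = 0.900.

nominal=-77.060 wc=[-79.254,-74.898] rss=0.900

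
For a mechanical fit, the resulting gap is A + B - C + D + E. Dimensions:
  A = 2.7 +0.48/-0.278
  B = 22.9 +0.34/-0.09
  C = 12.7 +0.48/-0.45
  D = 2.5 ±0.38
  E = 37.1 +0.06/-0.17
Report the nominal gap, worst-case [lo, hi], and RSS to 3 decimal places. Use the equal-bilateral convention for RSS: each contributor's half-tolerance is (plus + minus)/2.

nominal=52.500 wc=[51.102,54.210] rss=0.751

Stack each dimension's contribution:
  +A: nom +2.700 → Σnom=2.700; wc +0.480/-0.278 → slack +0.480/-0.278; half-tol=0.379, Σhalf²=0.143641
  +B: nom +22.900 → Σnom=25.600; wc +0.340/-0.090 → slack +0.820/-0.368; half-tol=0.215, Σhalf²=0.189866
  -C: nom -12.700 → Σnom=12.900; wc +0.450/-0.480 → slack +1.270/-0.848; half-tol=0.465, Σhalf²=0.406091
  +D: nom +2.500 → Σnom=15.400; wc +0.380/-0.380 → slack +1.650/-1.228; half-tol=0.380, Σhalf²=0.550491
  +E: nom +37.100 → Σnom=52.500; wc +0.060/-0.170 → slack +1.710/-1.398; half-tol=0.115, Σhalf²=0.563716
Nominal = 52.500. Worst-case = [52.500 - 1.398, 52.500 + 1.710] = [51.102, 54.210]. RSS = √0.563716 = 0.751.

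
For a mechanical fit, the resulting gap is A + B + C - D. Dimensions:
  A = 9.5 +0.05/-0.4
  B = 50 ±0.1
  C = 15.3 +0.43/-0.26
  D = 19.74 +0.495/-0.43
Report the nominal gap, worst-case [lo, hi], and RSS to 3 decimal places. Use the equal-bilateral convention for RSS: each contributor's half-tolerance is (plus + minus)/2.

nominal=55.060 wc=[53.805,56.070] rss=0.627

Stack each dimension's contribution:
  +A: nom +9.500 → Σnom=9.500; wc +0.050/-0.400 → slack +0.050/-0.400; half-tol=0.225, Σhalf²=0.050625
  +B: nom +50.000 → Σnom=59.500; wc +0.100/-0.100 → slack +0.150/-0.500; half-tol=0.100, Σhalf²=0.060625
  +C: nom +15.300 → Σnom=74.800; wc +0.430/-0.260 → slack +0.580/-0.760; half-tol=0.345, Σhalf²=0.179650
  -D: nom -19.740 → Σnom=55.060; wc +0.430/-0.495 → slack +1.010/-1.255; half-tol=0.463, Σhalf²=0.393556
Nominal = 55.060. Worst-case = [55.060 - 1.255, 55.060 + 1.010] = [53.805, 56.070]. RSS = √0.393556 = 0.627.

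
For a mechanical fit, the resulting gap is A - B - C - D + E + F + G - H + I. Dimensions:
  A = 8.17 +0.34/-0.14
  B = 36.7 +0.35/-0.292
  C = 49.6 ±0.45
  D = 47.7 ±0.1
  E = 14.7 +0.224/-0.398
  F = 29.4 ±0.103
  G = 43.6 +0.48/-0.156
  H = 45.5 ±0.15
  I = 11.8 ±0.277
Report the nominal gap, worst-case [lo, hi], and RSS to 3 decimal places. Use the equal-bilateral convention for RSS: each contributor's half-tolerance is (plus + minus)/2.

Stack each dimension's contribution:
  +A: nom +8.170 → Σnom=8.170; wc +0.340/-0.140 → slack +0.340/-0.140; half-tol=0.240, Σhalf²=0.057600
  -B: nom -36.700 → Σnom=-28.530; wc +0.292/-0.350 → slack +0.632/-0.490; half-tol=0.321, Σhalf²=0.160641
  -C: nom -49.600 → Σnom=-78.130; wc +0.450/-0.450 → slack +1.082/-0.940; half-tol=0.450, Σhalf²=0.363141
  -D: nom -47.700 → Σnom=-125.830; wc +0.100/-0.100 → slack +1.182/-1.040; half-tol=0.100, Σhalf²=0.373141
  +E: nom +14.700 → Σnom=-111.130; wc +0.224/-0.398 → slack +1.406/-1.438; half-tol=0.311, Σhalf²=0.469862
  +F: nom +29.400 → Σnom=-81.730; wc +0.103/-0.103 → slack +1.509/-1.541; half-tol=0.103, Σhalf²=0.480471
  +G: nom +43.600 → Σnom=-38.130; wc +0.480/-0.156 → slack +1.989/-1.697; half-tol=0.318, Σhalf²=0.581595
  -H: nom -45.500 → Σnom=-83.630; wc +0.150/-0.150 → slack +2.139/-1.847; half-tol=0.150, Σhalf²=0.604095
  +I: nom +11.800 → Σnom=-71.830; wc +0.277/-0.277 → slack +2.416/-2.124; half-tol=0.277, Σhalf²=0.680824
Nominal = -71.830. Worst-case = [-71.830 - 2.124, -71.830 + 2.416] = [-73.954, -69.414]. RSS = √0.680824 = 0.825.

nominal=-71.830 wc=[-73.954,-69.414] rss=0.825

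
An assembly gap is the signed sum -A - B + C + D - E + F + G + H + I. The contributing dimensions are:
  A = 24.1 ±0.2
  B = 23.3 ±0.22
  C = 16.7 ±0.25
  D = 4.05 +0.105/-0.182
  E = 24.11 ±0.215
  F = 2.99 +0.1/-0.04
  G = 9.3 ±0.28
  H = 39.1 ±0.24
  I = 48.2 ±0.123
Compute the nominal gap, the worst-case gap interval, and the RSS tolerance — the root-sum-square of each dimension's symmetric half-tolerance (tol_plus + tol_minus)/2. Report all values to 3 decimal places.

Stack each dimension's contribution:
  -A: nom -24.100 → Σnom=-24.100; wc +0.200/-0.200 → slack +0.200/-0.200; half-tol=0.200, Σhalf²=0.040000
  -B: nom -23.300 → Σnom=-47.400; wc +0.220/-0.220 → slack +0.420/-0.420; half-tol=0.220, Σhalf²=0.088400
  +C: nom +16.700 → Σnom=-30.700; wc +0.250/-0.250 → slack +0.670/-0.670; half-tol=0.250, Σhalf²=0.150900
  +D: nom +4.050 → Σnom=-26.650; wc +0.105/-0.182 → slack +0.775/-0.852; half-tol=0.143, Σhalf²=0.171492
  -E: nom -24.110 → Σnom=-50.760; wc +0.215/-0.215 → slack +0.990/-1.067; half-tol=0.215, Σhalf²=0.217717
  +F: nom +2.990 → Σnom=-47.770; wc +0.100/-0.040 → slack +1.090/-1.107; half-tol=0.070, Σhalf²=0.222617
  +G: nom +9.300 → Σnom=-38.470; wc +0.280/-0.280 → slack +1.370/-1.387; half-tol=0.280, Σhalf²=0.301017
  +H: nom +39.100 → Σnom=0.630; wc +0.240/-0.240 → slack +1.610/-1.627; half-tol=0.240, Σhalf²=0.358617
  +I: nom +48.200 → Σnom=48.830; wc +0.123/-0.123 → slack +1.733/-1.750; half-tol=0.123, Σhalf²=0.373746
Nominal = 48.830. Worst-case = [48.830 - 1.750, 48.830 + 1.733] = [47.080, 50.563]. RSS = √0.373746 = 0.611.

nominal=48.830 wc=[47.080,50.563] rss=0.611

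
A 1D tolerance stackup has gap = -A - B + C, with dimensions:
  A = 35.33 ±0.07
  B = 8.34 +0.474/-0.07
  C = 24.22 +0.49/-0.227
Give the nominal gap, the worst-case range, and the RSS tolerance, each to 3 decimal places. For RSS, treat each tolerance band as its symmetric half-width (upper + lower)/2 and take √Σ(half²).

nominal=-19.450 wc=[-20.221,-18.820] rss=0.455

Stack each dimension's contribution:
  -A: nom -35.330 → Σnom=-35.330; wc +0.070/-0.070 → slack +0.070/-0.070; half-tol=0.070, Σhalf²=0.004900
  -B: nom -8.340 → Σnom=-43.670; wc +0.070/-0.474 → slack +0.140/-0.544; half-tol=0.272, Σhalf²=0.078884
  +C: nom +24.220 → Σnom=-19.450; wc +0.490/-0.227 → slack +0.630/-0.771; half-tol=0.358, Σhalf²=0.207406
Nominal = -19.450. Worst-case = [-19.450 - 0.771, -19.450 + 0.630] = [-20.221, -18.820]. RSS = √0.207406 = 0.455.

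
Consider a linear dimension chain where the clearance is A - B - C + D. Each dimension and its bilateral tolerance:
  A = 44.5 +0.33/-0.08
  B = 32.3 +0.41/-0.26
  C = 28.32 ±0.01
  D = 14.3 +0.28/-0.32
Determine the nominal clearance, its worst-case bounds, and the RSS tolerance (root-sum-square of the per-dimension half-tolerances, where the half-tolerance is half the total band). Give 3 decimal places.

Stack each dimension's contribution:
  +A: nom +44.500 → Σnom=44.500; wc +0.330/-0.080 → slack +0.330/-0.080; half-tol=0.205, Σhalf²=0.042025
  -B: nom -32.300 → Σnom=12.200; wc +0.260/-0.410 → slack +0.590/-0.490; half-tol=0.335, Σhalf²=0.154250
  -C: nom -28.320 → Σnom=-16.120; wc +0.010/-0.010 → slack +0.600/-0.500; half-tol=0.010, Σhalf²=0.154350
  +D: nom +14.300 → Σnom=-1.820; wc +0.280/-0.320 → slack +0.880/-0.820; half-tol=0.300, Σhalf²=0.244350
Nominal = -1.820. Worst-case = [-1.820 - 0.820, -1.820 + 0.880] = [-2.640, -0.940]. RSS = √0.244350 = 0.494.

nominal=-1.820 wc=[-2.640,-0.940] rss=0.494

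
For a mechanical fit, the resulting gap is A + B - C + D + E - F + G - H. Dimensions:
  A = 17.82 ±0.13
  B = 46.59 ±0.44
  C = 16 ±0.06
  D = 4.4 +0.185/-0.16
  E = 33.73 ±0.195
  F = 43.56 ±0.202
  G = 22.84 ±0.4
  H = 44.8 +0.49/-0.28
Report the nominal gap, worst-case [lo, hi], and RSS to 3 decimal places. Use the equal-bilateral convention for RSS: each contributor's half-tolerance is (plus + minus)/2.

Stack each dimension's contribution:
  +A: nom +17.820 → Σnom=17.820; wc +0.130/-0.130 → slack +0.130/-0.130; half-tol=0.130, Σhalf²=0.016900
  +B: nom +46.590 → Σnom=64.410; wc +0.440/-0.440 → slack +0.570/-0.570; half-tol=0.440, Σhalf²=0.210500
  -C: nom -16.000 → Σnom=48.410; wc +0.060/-0.060 → slack +0.630/-0.630; half-tol=0.060, Σhalf²=0.214100
  +D: nom +4.400 → Σnom=52.810; wc +0.185/-0.160 → slack +0.815/-0.790; half-tol=0.172, Σhalf²=0.243856
  +E: nom +33.730 → Σnom=86.540; wc +0.195/-0.195 → slack +1.010/-0.985; half-tol=0.195, Σhalf²=0.281881
  -F: nom -43.560 → Σnom=42.980; wc +0.202/-0.202 → slack +1.212/-1.187; half-tol=0.202, Σhalf²=0.322685
  +G: nom +22.840 → Σnom=65.820; wc +0.400/-0.400 → slack +1.612/-1.587; half-tol=0.400, Σhalf²=0.482685
  -H: nom -44.800 → Σnom=21.020; wc +0.280/-0.490 → slack +1.892/-2.077; half-tol=0.385, Σhalf²=0.630910
Nominal = 21.020. Worst-case = [21.020 - 2.077, 21.020 + 1.892] = [18.943, 22.912]. RSS = √0.630910 = 0.794.

nominal=21.020 wc=[18.943,22.912] rss=0.794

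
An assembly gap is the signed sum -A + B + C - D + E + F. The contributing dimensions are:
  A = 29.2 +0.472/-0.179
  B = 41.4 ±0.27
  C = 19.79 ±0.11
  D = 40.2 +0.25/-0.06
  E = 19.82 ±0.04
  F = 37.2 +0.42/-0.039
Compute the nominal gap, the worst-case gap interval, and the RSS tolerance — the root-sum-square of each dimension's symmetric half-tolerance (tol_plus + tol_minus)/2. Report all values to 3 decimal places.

nominal=48.810 wc=[47.629,49.889] rss=0.519

Stack each dimension's contribution:
  -A: nom -29.200 → Σnom=-29.200; wc +0.179/-0.472 → slack +0.179/-0.472; half-tol=0.326, Σhalf²=0.105950
  +B: nom +41.400 → Σnom=12.200; wc +0.270/-0.270 → slack +0.449/-0.742; half-tol=0.270, Σhalf²=0.178850
  +C: nom +19.790 → Σnom=31.990; wc +0.110/-0.110 → slack +0.559/-0.852; half-tol=0.110, Σhalf²=0.190950
  -D: nom -40.200 → Σnom=-8.210; wc +0.060/-0.250 → slack +0.619/-1.102; half-tol=0.155, Σhalf²=0.214975
  +E: nom +19.820 → Σnom=11.610; wc +0.040/-0.040 → slack +0.659/-1.142; half-tol=0.040, Σhalf²=0.216575
  +F: nom +37.200 → Σnom=48.810; wc +0.420/-0.039 → slack +1.079/-1.181; half-tol=0.229, Σhalf²=0.269245
Nominal = 48.810. Worst-case = [48.810 - 1.181, 48.810 + 1.079] = [47.629, 49.889]. RSS = √0.269245 = 0.519.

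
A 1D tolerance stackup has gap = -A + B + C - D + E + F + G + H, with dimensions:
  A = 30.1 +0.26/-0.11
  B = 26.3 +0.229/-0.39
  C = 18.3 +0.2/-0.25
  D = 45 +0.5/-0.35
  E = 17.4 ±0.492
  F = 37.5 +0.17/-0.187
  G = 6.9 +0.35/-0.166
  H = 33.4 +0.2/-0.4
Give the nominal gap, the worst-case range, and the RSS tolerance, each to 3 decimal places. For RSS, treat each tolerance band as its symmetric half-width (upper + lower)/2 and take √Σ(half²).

Stack each dimension's contribution:
  -A: nom -30.100 → Σnom=-30.100; wc +0.110/-0.260 → slack +0.110/-0.260; half-tol=0.185, Σhalf²=0.034225
  +B: nom +26.300 → Σnom=-3.800; wc +0.229/-0.390 → slack +0.339/-0.650; half-tol=0.309, Σhalf²=0.130015
  +C: nom +18.300 → Σnom=14.500; wc +0.200/-0.250 → slack +0.539/-0.900; half-tol=0.225, Σhalf²=0.180640
  -D: nom -45.000 → Σnom=-30.500; wc +0.350/-0.500 → slack +0.889/-1.400; half-tol=0.425, Σhalf²=0.361265
  +E: nom +17.400 → Σnom=-13.100; wc +0.492/-0.492 → slack +1.381/-1.892; half-tol=0.492, Σhalf²=0.603329
  +F: nom +37.500 → Σnom=24.400; wc +0.170/-0.187 → slack +1.551/-2.079; half-tol=0.178, Σhalf²=0.635192
  +G: nom +6.900 → Σnom=31.300; wc +0.350/-0.166 → slack +1.901/-2.245; half-tol=0.258, Σhalf²=0.701755
  +H: nom +33.400 → Σnom=64.700; wc +0.200/-0.400 → slack +2.101/-2.645; half-tol=0.300, Σhalf²=0.791756
Nominal = 64.700. Worst-case = [64.700 - 2.645, 64.700 + 2.101] = [62.055, 66.801]. RSS = √0.791756 = 0.890.

nominal=64.700 wc=[62.055,66.801] rss=0.890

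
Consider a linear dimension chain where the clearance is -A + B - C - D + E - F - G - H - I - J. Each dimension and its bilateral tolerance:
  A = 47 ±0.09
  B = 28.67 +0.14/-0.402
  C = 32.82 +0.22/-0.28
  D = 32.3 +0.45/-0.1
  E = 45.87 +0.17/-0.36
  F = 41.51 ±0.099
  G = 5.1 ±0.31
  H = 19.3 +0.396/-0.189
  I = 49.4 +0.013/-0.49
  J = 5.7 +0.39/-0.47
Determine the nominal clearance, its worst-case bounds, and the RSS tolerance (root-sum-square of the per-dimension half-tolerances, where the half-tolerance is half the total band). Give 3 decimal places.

Stack each dimension's contribution:
  -A: nom -47.000 → Σnom=-47.000; wc +0.090/-0.090 → slack +0.090/-0.090; half-tol=0.090, Σhalf²=0.008100
  +B: nom +28.670 → Σnom=-18.330; wc +0.140/-0.402 → slack +0.230/-0.492; half-tol=0.271, Σhalf²=0.081541
  -C: nom -32.820 → Σnom=-51.150; wc +0.280/-0.220 → slack +0.510/-0.712; half-tol=0.250, Σhalf²=0.144041
  -D: nom -32.300 → Σnom=-83.450; wc +0.100/-0.450 → slack +0.610/-1.162; half-tol=0.275, Σhalf²=0.219666
  +E: nom +45.870 → Σnom=-37.580; wc +0.170/-0.360 → slack +0.780/-1.522; half-tol=0.265, Σhalf²=0.289891
  -F: nom -41.510 → Σnom=-79.090; wc +0.099/-0.099 → slack +0.879/-1.621; half-tol=0.099, Σhalf²=0.299692
  -G: nom -5.100 → Σnom=-84.190; wc +0.310/-0.310 → slack +1.189/-1.931; half-tol=0.310, Σhalf²=0.395792
  -H: nom -19.300 → Σnom=-103.490; wc +0.189/-0.396 → slack +1.378/-2.327; half-tol=0.292, Σhalf²=0.481348
  -I: nom -49.400 → Σnom=-152.890; wc +0.490/-0.013 → slack +1.868/-2.340; half-tol=0.252, Σhalf²=0.544601
  -J: nom -5.700 → Σnom=-158.590; wc +0.470/-0.390 → slack +2.338/-2.730; half-tol=0.430, Σhalf²=0.729500
Nominal = -158.590. Worst-case = [-158.590 - 2.730, -158.590 + 2.338] = [-161.320, -156.252]. RSS = √0.729500 = 0.854.

nominal=-158.590 wc=[-161.320,-156.252] rss=0.854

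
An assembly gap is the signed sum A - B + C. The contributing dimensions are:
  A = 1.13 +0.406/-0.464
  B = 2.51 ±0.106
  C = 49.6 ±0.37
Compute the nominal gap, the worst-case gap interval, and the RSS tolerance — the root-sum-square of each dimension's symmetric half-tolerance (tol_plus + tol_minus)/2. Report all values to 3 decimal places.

nominal=48.220 wc=[47.280,49.102] rss=0.581

Stack each dimension's contribution:
  +A: nom +1.130 → Σnom=1.130; wc +0.406/-0.464 → slack +0.406/-0.464; half-tol=0.435, Σhalf²=0.189225
  -B: nom -2.510 → Σnom=-1.380; wc +0.106/-0.106 → slack +0.512/-0.570; half-tol=0.106, Σhalf²=0.200461
  +C: nom +49.600 → Σnom=48.220; wc +0.370/-0.370 → slack +0.882/-0.940; half-tol=0.370, Σhalf²=0.337361
Nominal = 48.220. Worst-case = [48.220 - 0.940, 48.220 + 0.882] = [47.280, 49.102]. RSS = √0.337361 = 0.581.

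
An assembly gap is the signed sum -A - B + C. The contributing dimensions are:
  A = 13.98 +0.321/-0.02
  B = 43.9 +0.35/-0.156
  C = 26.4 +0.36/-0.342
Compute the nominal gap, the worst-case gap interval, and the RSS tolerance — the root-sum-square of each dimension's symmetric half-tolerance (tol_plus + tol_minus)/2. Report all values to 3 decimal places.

Stack each dimension's contribution:
  -A: nom -13.980 → Σnom=-13.980; wc +0.020/-0.321 → slack +0.020/-0.321; half-tol=0.171, Σhalf²=0.029070
  -B: nom -43.900 → Σnom=-57.880; wc +0.156/-0.350 → slack +0.176/-0.671; half-tol=0.253, Σhalf²=0.093079
  +C: nom +26.400 → Σnom=-31.480; wc +0.360/-0.342 → slack +0.536/-1.013; half-tol=0.351, Σhalf²=0.216280
Nominal = -31.480. Worst-case = [-31.480 - 1.013, -31.480 + 0.536] = [-32.493, -30.944]. RSS = √0.216280 = 0.465.

nominal=-31.480 wc=[-32.493,-30.944] rss=0.465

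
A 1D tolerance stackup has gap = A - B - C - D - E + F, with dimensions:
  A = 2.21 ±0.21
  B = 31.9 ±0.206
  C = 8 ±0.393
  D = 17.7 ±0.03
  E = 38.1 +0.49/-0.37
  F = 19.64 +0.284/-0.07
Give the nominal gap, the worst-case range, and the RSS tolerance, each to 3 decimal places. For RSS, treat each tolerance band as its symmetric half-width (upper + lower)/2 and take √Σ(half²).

Stack each dimension's contribution:
  +A: nom +2.210 → Σnom=2.210; wc +0.210/-0.210 → slack +0.210/-0.210; half-tol=0.210, Σhalf²=0.044100
  -B: nom -31.900 → Σnom=-29.690; wc +0.206/-0.206 → slack +0.416/-0.416; half-tol=0.206, Σhalf²=0.086536
  -C: nom -8.000 → Σnom=-37.690; wc +0.393/-0.393 → slack +0.809/-0.809; half-tol=0.393, Σhalf²=0.240985
  -D: nom -17.700 → Σnom=-55.390; wc +0.030/-0.030 → slack +0.839/-0.839; half-tol=0.030, Σhalf²=0.241885
  -E: nom -38.100 → Σnom=-93.490; wc +0.370/-0.490 → slack +1.209/-1.329; half-tol=0.430, Σhalf²=0.426785
  +F: nom +19.640 → Σnom=-73.850; wc +0.284/-0.070 → slack +1.493/-1.399; half-tol=0.177, Σhalf²=0.458114
Nominal = -73.850. Worst-case = [-73.850 - 1.399, -73.850 + 1.493] = [-75.249, -72.357]. RSS = √0.458114 = 0.677.

nominal=-73.850 wc=[-75.249,-72.357] rss=0.677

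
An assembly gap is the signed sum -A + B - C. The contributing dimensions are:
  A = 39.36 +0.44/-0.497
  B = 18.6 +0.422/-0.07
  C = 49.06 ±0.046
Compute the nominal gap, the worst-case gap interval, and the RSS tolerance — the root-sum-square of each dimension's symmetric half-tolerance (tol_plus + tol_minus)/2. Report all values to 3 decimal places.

nominal=-69.820 wc=[-70.376,-68.855] rss=0.531

Stack each dimension's contribution:
  -A: nom -39.360 → Σnom=-39.360; wc +0.497/-0.440 → slack +0.497/-0.440; half-tol=0.469, Σhalf²=0.219492
  +B: nom +18.600 → Σnom=-20.760; wc +0.422/-0.070 → slack +0.919/-0.510; half-tol=0.246, Σhalf²=0.280008
  -C: nom -49.060 → Σnom=-69.820; wc +0.046/-0.046 → slack +0.965/-0.556; half-tol=0.046, Σhalf²=0.282124
Nominal = -69.820. Worst-case = [-69.820 - 0.556, -69.820 + 0.965] = [-70.376, -68.855]. RSS = √0.282124 = 0.531.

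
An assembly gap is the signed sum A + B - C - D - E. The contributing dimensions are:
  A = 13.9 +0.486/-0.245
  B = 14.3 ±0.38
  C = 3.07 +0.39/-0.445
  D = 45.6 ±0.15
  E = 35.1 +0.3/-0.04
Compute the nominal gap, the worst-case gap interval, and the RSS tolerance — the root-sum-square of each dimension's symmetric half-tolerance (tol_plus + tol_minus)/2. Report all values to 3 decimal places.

Stack each dimension's contribution:
  +A: nom +13.900 → Σnom=13.900; wc +0.486/-0.245 → slack +0.486/-0.245; half-tol=0.365, Σhalf²=0.133590
  +B: nom +14.300 → Σnom=28.200; wc +0.380/-0.380 → slack +0.866/-0.625; half-tol=0.380, Σhalf²=0.277990
  -C: nom -3.070 → Σnom=25.130; wc +0.445/-0.390 → slack +1.311/-1.015; half-tol=0.417, Σhalf²=0.452296
  -D: nom -45.600 → Σnom=-20.470; wc +0.150/-0.150 → slack +1.461/-1.165; half-tol=0.150, Σhalf²=0.474797
  -E: nom -35.100 → Σnom=-55.570; wc +0.040/-0.300 → slack +1.501/-1.465; half-tol=0.170, Σhalf²=0.503696
Nominal = -55.570. Worst-case = [-55.570 - 1.465, -55.570 + 1.501] = [-57.035, -54.069]. RSS = √0.503696 = 0.710.

nominal=-55.570 wc=[-57.035,-54.069] rss=0.710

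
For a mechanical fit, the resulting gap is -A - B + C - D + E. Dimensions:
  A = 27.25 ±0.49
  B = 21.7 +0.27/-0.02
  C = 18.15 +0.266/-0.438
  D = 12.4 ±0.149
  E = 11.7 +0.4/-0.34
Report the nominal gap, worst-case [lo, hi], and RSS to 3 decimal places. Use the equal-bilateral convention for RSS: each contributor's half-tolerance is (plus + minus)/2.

Stack each dimension's contribution:
  -A: nom -27.250 → Σnom=-27.250; wc +0.490/-0.490 → slack +0.490/-0.490; half-tol=0.490, Σhalf²=0.240100
  -B: nom -21.700 → Σnom=-48.950; wc +0.020/-0.270 → slack +0.510/-0.760; half-tol=0.145, Σhalf²=0.261125
  +C: nom +18.150 → Σnom=-30.800; wc +0.266/-0.438 → slack +0.776/-1.198; half-tol=0.352, Σhalf²=0.385029
  -D: nom -12.400 → Σnom=-43.200; wc +0.149/-0.149 → slack +0.925/-1.347; half-tol=0.149, Σhalf²=0.407230
  +E: nom +11.700 → Σnom=-31.500; wc +0.400/-0.340 → slack +1.325/-1.687; half-tol=0.370, Σhalf²=0.544130
Nominal = -31.500. Worst-case = [-31.500 - 1.687, -31.500 + 1.325] = [-33.187, -30.175]. RSS = √0.544130 = 0.738.

nominal=-31.500 wc=[-33.187,-30.175] rss=0.738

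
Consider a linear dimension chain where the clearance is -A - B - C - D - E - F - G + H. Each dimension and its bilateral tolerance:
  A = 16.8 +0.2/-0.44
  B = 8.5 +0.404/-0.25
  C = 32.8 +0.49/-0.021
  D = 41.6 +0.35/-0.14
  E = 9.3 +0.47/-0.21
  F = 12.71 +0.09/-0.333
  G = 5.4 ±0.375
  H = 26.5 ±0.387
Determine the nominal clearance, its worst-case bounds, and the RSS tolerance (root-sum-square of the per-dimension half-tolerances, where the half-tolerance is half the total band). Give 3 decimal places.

nominal=-100.610 wc=[-103.376,-98.454] rss=0.886

Stack each dimension's contribution:
  -A: nom -16.800 → Σnom=-16.800; wc +0.440/-0.200 → slack +0.440/-0.200; half-tol=0.320, Σhalf²=0.102400
  -B: nom -8.500 → Σnom=-25.300; wc +0.250/-0.404 → slack +0.690/-0.604; half-tol=0.327, Σhalf²=0.209329
  -C: nom -32.800 → Σnom=-58.100; wc +0.021/-0.490 → slack +0.711/-1.094; half-tol=0.256, Σhalf²=0.274609
  -D: nom -41.600 → Σnom=-99.700; wc +0.140/-0.350 → slack +0.851/-1.444; half-tol=0.245, Σhalf²=0.334634
  -E: nom -9.300 → Σnom=-109.000; wc +0.210/-0.470 → slack +1.061/-1.914; half-tol=0.340, Σhalf²=0.450234
  -F: nom -12.710 → Σnom=-121.710; wc +0.333/-0.090 → slack +1.394/-2.004; half-tol=0.212, Σhalf²=0.494967
  -G: nom -5.400 → Σnom=-127.110; wc +0.375/-0.375 → slack +1.769/-2.379; half-tol=0.375, Σhalf²=0.635592
  +H: nom +26.500 → Σnom=-100.610; wc +0.387/-0.387 → slack +2.156/-2.766; half-tol=0.387, Σhalf²=0.785361
Nominal = -100.610. Worst-case = [-100.610 - 2.766, -100.610 + 2.156] = [-103.376, -98.454]. RSS = √0.785361 = 0.886.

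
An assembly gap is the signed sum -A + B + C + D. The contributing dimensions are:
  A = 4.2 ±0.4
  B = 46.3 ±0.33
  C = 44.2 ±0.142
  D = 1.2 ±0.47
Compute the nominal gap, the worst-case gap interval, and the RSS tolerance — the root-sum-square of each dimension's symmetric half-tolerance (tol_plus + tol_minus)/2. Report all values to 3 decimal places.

nominal=87.500 wc=[86.158,88.842] rss=0.714

Stack each dimension's contribution:
  -A: nom -4.200 → Σnom=-4.200; wc +0.400/-0.400 → slack +0.400/-0.400; half-tol=0.400, Σhalf²=0.160000
  +B: nom +46.300 → Σnom=42.100; wc +0.330/-0.330 → slack +0.730/-0.730; half-tol=0.330, Σhalf²=0.268900
  +C: nom +44.200 → Σnom=86.300; wc +0.142/-0.142 → slack +0.872/-0.872; half-tol=0.142, Σhalf²=0.289064
  +D: nom +1.200 → Σnom=87.500; wc +0.470/-0.470 → slack +1.342/-1.342; half-tol=0.470, Σhalf²=0.509964
Nominal = 87.500. Worst-case = [87.500 - 1.342, 87.500 + 1.342] = [86.158, 88.842]. RSS = √0.509964 = 0.714.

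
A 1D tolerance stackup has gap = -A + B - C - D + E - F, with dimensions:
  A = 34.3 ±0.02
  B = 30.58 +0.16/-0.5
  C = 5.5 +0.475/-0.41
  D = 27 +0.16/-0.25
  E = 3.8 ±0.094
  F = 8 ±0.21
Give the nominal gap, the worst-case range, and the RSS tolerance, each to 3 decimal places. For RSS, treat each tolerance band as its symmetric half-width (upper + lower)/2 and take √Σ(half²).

Stack each dimension's contribution:
  -A: nom -34.300 → Σnom=-34.300; wc +0.020/-0.020 → slack +0.020/-0.020; half-tol=0.020, Σhalf²=0.000400
  +B: nom +30.580 → Σnom=-3.720; wc +0.160/-0.500 → slack +0.180/-0.520; half-tol=0.330, Σhalf²=0.109300
  -C: nom -5.500 → Σnom=-9.220; wc +0.410/-0.475 → slack +0.590/-0.995; half-tol=0.443, Σhalf²=0.305106
  -D: nom -27.000 → Σnom=-36.220; wc +0.250/-0.160 → slack +0.840/-1.155; half-tol=0.205, Σhalf²=0.347131
  +E: nom +3.800 → Σnom=-32.420; wc +0.094/-0.094 → slack +0.934/-1.249; half-tol=0.094, Σhalf²=0.355967
  -F: nom -8.000 → Σnom=-40.420; wc +0.210/-0.210 → slack +1.144/-1.459; half-tol=0.210, Σhalf²=0.400067
Nominal = -40.420. Worst-case = [-40.420 - 1.459, -40.420 + 1.144] = [-41.879, -39.276]. RSS = √0.400067 = 0.633.

nominal=-40.420 wc=[-41.879,-39.276] rss=0.633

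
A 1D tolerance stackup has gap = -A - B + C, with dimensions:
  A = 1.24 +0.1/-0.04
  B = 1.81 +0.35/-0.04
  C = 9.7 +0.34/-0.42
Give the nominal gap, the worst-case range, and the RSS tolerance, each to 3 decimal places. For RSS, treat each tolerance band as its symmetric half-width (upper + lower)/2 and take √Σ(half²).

Stack each dimension's contribution:
  -A: nom -1.240 → Σnom=-1.240; wc +0.040/-0.100 → slack +0.040/-0.100; half-tol=0.070, Σhalf²=0.004900
  -B: nom -1.810 → Σnom=-3.050; wc +0.040/-0.350 → slack +0.080/-0.450; half-tol=0.195, Σhalf²=0.042925
  +C: nom +9.700 → Σnom=6.650; wc +0.340/-0.420 → slack +0.420/-0.870; half-tol=0.380, Σhalf²=0.187325
Nominal = 6.650. Worst-case = [6.650 - 0.870, 6.650 + 0.420] = [5.780, 7.070]. RSS = √0.187325 = 0.433.

nominal=6.650 wc=[5.780,7.070] rss=0.433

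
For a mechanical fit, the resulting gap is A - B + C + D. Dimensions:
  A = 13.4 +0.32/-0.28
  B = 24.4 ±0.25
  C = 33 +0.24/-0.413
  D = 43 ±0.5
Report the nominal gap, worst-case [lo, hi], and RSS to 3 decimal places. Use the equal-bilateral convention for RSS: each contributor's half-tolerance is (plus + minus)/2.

Stack each dimension's contribution:
  +A: nom +13.400 → Σnom=13.400; wc +0.320/-0.280 → slack +0.320/-0.280; half-tol=0.300, Σhalf²=0.090000
  -B: nom -24.400 → Σnom=-11.000; wc +0.250/-0.250 → slack +0.570/-0.530; half-tol=0.250, Σhalf²=0.152500
  +C: nom +33.000 → Σnom=22.000; wc +0.240/-0.413 → slack +0.810/-0.943; half-tol=0.327, Σhalf²=0.259102
  +D: nom +43.000 → Σnom=65.000; wc +0.500/-0.500 → slack +1.310/-1.443; half-tol=0.500, Σhalf²=0.509102
Nominal = 65.000. Worst-case = [65.000 - 1.443, 65.000 + 1.310] = [63.557, 66.310]. RSS = √0.509102 = 0.714.

nominal=65.000 wc=[63.557,66.310] rss=0.714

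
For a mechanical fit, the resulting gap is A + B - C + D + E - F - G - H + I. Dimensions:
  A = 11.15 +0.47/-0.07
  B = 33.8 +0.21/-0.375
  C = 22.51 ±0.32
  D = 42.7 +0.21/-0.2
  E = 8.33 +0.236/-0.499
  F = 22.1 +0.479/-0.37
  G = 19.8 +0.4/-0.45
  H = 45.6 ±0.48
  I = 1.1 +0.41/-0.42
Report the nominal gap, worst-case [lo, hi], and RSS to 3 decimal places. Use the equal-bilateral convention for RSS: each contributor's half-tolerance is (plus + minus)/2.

Stack each dimension's contribution:
  +A: nom +11.150 → Σnom=11.150; wc +0.470/-0.070 → slack +0.470/-0.070; half-tol=0.270, Σhalf²=0.072900
  +B: nom +33.800 → Σnom=44.950; wc +0.210/-0.375 → slack +0.680/-0.445; half-tol=0.292, Σhalf²=0.158456
  -C: nom -22.510 → Σnom=22.440; wc +0.320/-0.320 → slack +1.000/-0.765; half-tol=0.320, Σhalf²=0.260856
  +D: nom +42.700 → Σnom=65.140; wc +0.210/-0.200 → slack +1.210/-0.965; half-tol=0.205, Σhalf²=0.302881
  +E: nom +8.330 → Σnom=73.470; wc +0.236/-0.499 → slack +1.446/-1.464; half-tol=0.367, Σhalf²=0.437937
  -F: nom -22.100 → Σnom=51.370; wc +0.370/-0.479 → slack +1.816/-1.943; half-tol=0.424, Σhalf²=0.618138
  -G: nom -19.800 → Σnom=31.570; wc +0.450/-0.400 → slack +2.266/-2.343; half-tol=0.425, Σhalf²=0.798763
  -H: nom -45.600 → Σnom=-14.030; wc +0.480/-0.480 → slack +2.746/-2.823; half-tol=0.480, Σhalf²=1.029163
  +I: nom +1.100 → Σnom=-12.930; wc +0.410/-0.420 → slack +3.156/-3.243; half-tol=0.415, Σhalf²=1.201388
Nominal = -12.930. Worst-case = [-12.930 - 3.243, -12.930 + 3.156] = [-16.173, -9.774]. RSS = √1.201388 = 1.096.

nominal=-12.930 wc=[-16.173,-9.774] rss=1.096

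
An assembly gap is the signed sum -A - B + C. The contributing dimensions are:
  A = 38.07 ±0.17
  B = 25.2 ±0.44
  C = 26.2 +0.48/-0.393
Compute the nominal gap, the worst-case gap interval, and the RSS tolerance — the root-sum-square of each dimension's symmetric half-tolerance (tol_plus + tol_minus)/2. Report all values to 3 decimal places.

nominal=-37.070 wc=[-38.073,-35.980] rss=0.643

Stack each dimension's contribution:
  -A: nom -38.070 → Σnom=-38.070; wc +0.170/-0.170 → slack +0.170/-0.170; half-tol=0.170, Σhalf²=0.028900
  -B: nom -25.200 → Σnom=-63.270; wc +0.440/-0.440 → slack +0.610/-0.610; half-tol=0.440, Σhalf²=0.222500
  +C: nom +26.200 → Σnom=-37.070; wc +0.480/-0.393 → slack +1.090/-1.003; half-tol=0.436, Σhalf²=0.413032
Nominal = -37.070. Worst-case = [-37.070 - 1.003, -37.070 + 1.090] = [-38.073, -35.980]. RSS = √0.413032 = 0.643.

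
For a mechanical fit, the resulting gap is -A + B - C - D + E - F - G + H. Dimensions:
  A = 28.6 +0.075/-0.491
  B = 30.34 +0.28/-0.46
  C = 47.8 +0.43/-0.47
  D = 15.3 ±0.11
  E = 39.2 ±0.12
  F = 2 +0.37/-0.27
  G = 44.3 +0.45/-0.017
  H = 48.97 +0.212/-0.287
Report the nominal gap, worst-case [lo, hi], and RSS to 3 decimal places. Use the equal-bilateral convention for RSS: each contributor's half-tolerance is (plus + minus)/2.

Stack each dimension's contribution:
  -A: nom -28.600 → Σnom=-28.600; wc +0.491/-0.075 → slack +0.491/-0.075; half-tol=0.283, Σhalf²=0.080089
  +B: nom +30.340 → Σnom=1.740; wc +0.280/-0.460 → slack +0.771/-0.535; half-tol=0.370, Σhalf²=0.216989
  -C: nom -47.800 → Σnom=-46.060; wc +0.470/-0.430 → slack +1.241/-0.965; half-tol=0.450, Σhalf²=0.419489
  -D: nom -15.300 → Σnom=-61.360; wc +0.110/-0.110 → slack +1.351/-1.075; half-tol=0.110, Σhalf²=0.431589
  +E: nom +39.200 → Σnom=-22.160; wc +0.120/-0.120 → slack +1.471/-1.195; half-tol=0.120, Σhalf²=0.445989
  -F: nom -2.000 → Σnom=-24.160; wc +0.270/-0.370 → slack +1.741/-1.565; half-tol=0.320, Σhalf²=0.548389
  -G: nom -44.300 → Σnom=-68.460; wc +0.017/-0.450 → slack +1.758/-2.015; half-tol=0.234, Σhalf²=0.602911
  +H: nom +48.970 → Σnom=-19.490; wc +0.212/-0.287 → slack +1.970/-2.302; half-tol=0.249, Σhalf²=0.665161
Nominal = -19.490. Worst-case = [-19.490 - 2.302, -19.490 + 1.970] = [-21.792, -17.520]. RSS = √0.665161 = 0.816.

nominal=-19.490 wc=[-21.792,-17.520] rss=0.816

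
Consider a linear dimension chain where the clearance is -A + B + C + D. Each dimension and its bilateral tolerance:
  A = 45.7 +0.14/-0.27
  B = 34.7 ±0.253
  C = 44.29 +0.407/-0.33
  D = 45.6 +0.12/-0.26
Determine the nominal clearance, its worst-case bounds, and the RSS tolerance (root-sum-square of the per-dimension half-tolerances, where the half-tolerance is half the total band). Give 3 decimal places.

nominal=78.890 wc=[77.907,79.940] rss=0.527

Stack each dimension's contribution:
  -A: nom -45.700 → Σnom=-45.700; wc +0.270/-0.140 → slack +0.270/-0.140; half-tol=0.205, Σhalf²=0.042025
  +B: nom +34.700 → Σnom=-11.000; wc +0.253/-0.253 → slack +0.523/-0.393; half-tol=0.253, Σhalf²=0.106034
  +C: nom +44.290 → Σnom=33.290; wc +0.407/-0.330 → slack +0.930/-0.723; half-tol=0.368, Σhalf²=0.241826
  +D: nom +45.600 → Σnom=78.890; wc +0.120/-0.260 → slack +1.050/-0.983; half-tol=0.190, Σhalf²=0.277926
Nominal = 78.890. Worst-case = [78.890 - 0.983, 78.890 + 1.050] = [77.907, 79.940]. RSS = √0.277926 = 0.527.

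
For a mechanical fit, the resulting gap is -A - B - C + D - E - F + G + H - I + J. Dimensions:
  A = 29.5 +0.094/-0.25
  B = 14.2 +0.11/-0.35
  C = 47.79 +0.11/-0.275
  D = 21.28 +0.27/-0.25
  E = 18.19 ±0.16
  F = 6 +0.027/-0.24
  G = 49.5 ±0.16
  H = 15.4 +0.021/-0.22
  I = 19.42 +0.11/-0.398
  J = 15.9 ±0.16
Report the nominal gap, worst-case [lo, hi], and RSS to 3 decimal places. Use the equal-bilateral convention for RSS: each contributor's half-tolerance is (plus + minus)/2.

Stack each dimension's contribution:
  -A: nom -29.500 → Σnom=-29.500; wc +0.250/-0.094 → slack +0.250/-0.094; half-tol=0.172, Σhalf²=0.029584
  -B: nom -14.200 → Σnom=-43.700; wc +0.350/-0.110 → slack +0.600/-0.204; half-tol=0.230, Σhalf²=0.082484
  -C: nom -47.790 → Σnom=-91.490; wc +0.275/-0.110 → slack +0.875/-0.314; half-tol=0.193, Σhalf²=0.119540
  +D: nom +21.280 → Σnom=-70.210; wc +0.270/-0.250 → slack +1.145/-0.564; half-tol=0.260, Σhalf²=0.187140
  -E: nom -18.190 → Σnom=-88.400; wc +0.160/-0.160 → slack +1.305/-0.724; half-tol=0.160, Σhalf²=0.212740
  -F: nom -6.000 → Σnom=-94.400; wc +0.240/-0.027 → slack +1.545/-0.751; half-tol=0.134, Σhalf²=0.230563
  +G: nom +49.500 → Σnom=-44.900; wc +0.160/-0.160 → slack +1.705/-0.911; half-tol=0.160, Σhalf²=0.256163
  +H: nom +15.400 → Σnom=-29.500; wc +0.021/-0.220 → slack +1.726/-1.131; half-tol=0.120, Σhalf²=0.270683
  -I: nom -19.420 → Σnom=-48.920; wc +0.398/-0.110 → slack +2.124/-1.241; half-tol=0.254, Σhalf²=0.335199
  +J: nom +15.900 → Σnom=-33.020; wc +0.160/-0.160 → slack +2.284/-1.401; half-tol=0.160, Σhalf²=0.360799
Nominal = -33.020. Worst-case = [-33.020 - 1.401, -33.020 + 2.284] = [-34.421, -30.736]. RSS = √0.360799 = 0.601.

nominal=-33.020 wc=[-34.421,-30.736] rss=0.601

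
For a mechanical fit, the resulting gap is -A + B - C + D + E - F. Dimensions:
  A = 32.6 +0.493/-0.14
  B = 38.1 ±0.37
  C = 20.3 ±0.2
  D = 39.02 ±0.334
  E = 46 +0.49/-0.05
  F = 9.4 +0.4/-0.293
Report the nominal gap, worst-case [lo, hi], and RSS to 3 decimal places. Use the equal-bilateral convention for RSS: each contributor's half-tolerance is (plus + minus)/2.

nominal=60.820 wc=[58.973,62.647] rss=0.763

Stack each dimension's contribution:
  -A: nom -32.600 → Σnom=-32.600; wc +0.140/-0.493 → slack +0.140/-0.493; half-tol=0.317, Σhalf²=0.100172
  +B: nom +38.100 → Σnom=5.500; wc +0.370/-0.370 → slack +0.510/-0.863; half-tol=0.370, Σhalf²=0.237072
  -C: nom -20.300 → Σnom=-14.800; wc +0.200/-0.200 → slack +0.710/-1.063; half-tol=0.200, Σhalf²=0.277072
  +D: nom +39.020 → Σnom=24.220; wc +0.334/-0.334 → slack +1.044/-1.397; half-tol=0.334, Σhalf²=0.388628
  +E: nom +46.000 → Σnom=70.220; wc +0.490/-0.050 → slack +1.534/-1.447; half-tol=0.270, Σhalf²=0.461528
  -F: nom -9.400 → Σnom=60.820; wc +0.293/-0.400 → slack +1.827/-1.847; half-tol=0.347, Σhalf²=0.581591
Nominal = 60.820. Worst-case = [60.820 - 1.847, 60.820 + 1.827] = [58.973, 62.647]. RSS = √0.581591 = 0.763.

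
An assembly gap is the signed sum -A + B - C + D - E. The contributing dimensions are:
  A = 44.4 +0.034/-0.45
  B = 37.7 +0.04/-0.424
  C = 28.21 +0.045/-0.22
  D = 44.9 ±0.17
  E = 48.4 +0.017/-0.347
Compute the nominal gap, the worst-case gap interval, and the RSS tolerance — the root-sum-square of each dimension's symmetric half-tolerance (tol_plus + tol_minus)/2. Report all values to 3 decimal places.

nominal=-38.410 wc=[-39.100,-37.183] rss=0.438

Stack each dimension's contribution:
  -A: nom -44.400 → Σnom=-44.400; wc +0.450/-0.034 → slack +0.450/-0.034; half-tol=0.242, Σhalf²=0.058564
  +B: nom +37.700 → Σnom=-6.700; wc +0.040/-0.424 → slack +0.490/-0.458; half-tol=0.232, Σhalf²=0.112388
  -C: nom -28.210 → Σnom=-34.910; wc +0.220/-0.045 → slack +0.710/-0.503; half-tol=0.133, Σhalf²=0.129944
  +D: nom +44.900 → Σnom=9.990; wc +0.170/-0.170 → slack +0.880/-0.673; half-tol=0.170, Σhalf²=0.158844
  -E: nom -48.400 → Σnom=-38.410; wc +0.347/-0.017 → slack +1.227/-0.690; half-tol=0.182, Σhalf²=0.191968
Nominal = -38.410. Worst-case = [-38.410 - 0.690, -38.410 + 1.227] = [-39.100, -37.183]. RSS = √0.191968 = 0.438.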